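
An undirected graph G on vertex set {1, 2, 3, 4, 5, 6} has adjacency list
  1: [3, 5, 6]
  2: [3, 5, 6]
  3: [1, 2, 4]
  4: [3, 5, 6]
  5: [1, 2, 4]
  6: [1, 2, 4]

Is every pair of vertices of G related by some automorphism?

Yes

G is 3-regular and bipartite with parts {1, 2, 4} and {3, 5, 6} (each part is independent and every cross-pair is an edge), so G = K_{3,3}. Aut(K_{3,3}) is the wreath product S_3 ≀ Z_2: permute within each part, then optionally swap the parts; |Aut| = 2·(3!)² = 72. Under this action every vertex can be carried to every other, so G is vertex-transitive.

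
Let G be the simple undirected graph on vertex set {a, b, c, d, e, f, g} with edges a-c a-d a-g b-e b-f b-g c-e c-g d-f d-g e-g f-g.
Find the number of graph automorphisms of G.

Vertex g is the unique vertex of degree 6; the remaining 6 vertices each have degree 3 and induce a cycle, so G is the wheel on 7 vertices with hub g. Every automorphism fixes the hub and acts on the rim 6-cycle, so Aut(G) ≅ Aut(C_6) = D_6 of order 12.

12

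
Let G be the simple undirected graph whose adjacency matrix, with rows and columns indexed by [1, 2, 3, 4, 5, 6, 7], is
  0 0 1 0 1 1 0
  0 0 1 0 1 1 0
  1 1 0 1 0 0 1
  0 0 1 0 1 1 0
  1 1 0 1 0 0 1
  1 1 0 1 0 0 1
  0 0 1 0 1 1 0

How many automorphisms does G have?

144

The vertices split by degree into {3, 5, 6} (degree 4) and {1, 2, 4, 7} (degree 3); every edge runs between the two parts, so G is the complete bipartite graph K_{3,4}. The parts have unequal sizes, so no automorphism swaps them; each part is permuted independently, giving S_4 × S_3 of order 4!·3! = 144.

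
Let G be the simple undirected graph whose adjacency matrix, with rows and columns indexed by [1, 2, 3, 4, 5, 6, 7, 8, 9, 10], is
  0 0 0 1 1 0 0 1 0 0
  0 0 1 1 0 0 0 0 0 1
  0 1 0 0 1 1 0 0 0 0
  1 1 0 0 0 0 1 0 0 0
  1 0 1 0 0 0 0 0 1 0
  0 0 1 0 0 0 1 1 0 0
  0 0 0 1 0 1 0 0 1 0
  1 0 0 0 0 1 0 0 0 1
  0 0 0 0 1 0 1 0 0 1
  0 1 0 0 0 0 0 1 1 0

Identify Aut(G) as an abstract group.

the symmetric group S_5

G is 3-regular on 10 vertices with no triangles and no 4-cycles (girth 5): this is the Petersen graph. Viewing the Petersen graph as the Kneser graph K(5,2) — vertices are 2-subsets of {1,…,5}, edges join disjoint pairs — its automorphisms are exactly the permutations of the 5-element set, so Aut ≅ S_5 of order 120.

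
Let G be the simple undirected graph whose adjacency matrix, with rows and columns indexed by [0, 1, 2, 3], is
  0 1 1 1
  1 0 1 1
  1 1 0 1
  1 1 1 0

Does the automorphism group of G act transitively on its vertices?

All 4 vertices are pairwise adjacent: G = K_4. Every bijection on the vertex set is an automorphism of K_4; hence Aut(K_4) ≅ S_4, order 24. This group acts transitively on the 4 vertices.

Yes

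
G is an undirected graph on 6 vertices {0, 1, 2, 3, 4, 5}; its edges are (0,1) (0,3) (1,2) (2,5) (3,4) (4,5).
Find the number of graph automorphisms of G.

12

G is 2-regular and connected on 6 vertices, i.e. the cycle C_6. The automorphisms of the 6-cycle are exactly the symmetries of a regular 6-gon: the dihedral group D_6, |D_6| = 12.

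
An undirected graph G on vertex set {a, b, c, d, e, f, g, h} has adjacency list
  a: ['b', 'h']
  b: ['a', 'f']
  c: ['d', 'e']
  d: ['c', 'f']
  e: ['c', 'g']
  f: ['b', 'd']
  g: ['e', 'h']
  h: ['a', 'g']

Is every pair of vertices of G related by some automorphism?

Yes

Every vertex has degree 2 and the graph is connected, so G is the 8-cycle C_8. C_8 has 8 rotations and 8 reflections, so Aut(C_8) ≅ D_8 of order 16. Under this action every vertex can be carried to every other, so G is vertex-transitive.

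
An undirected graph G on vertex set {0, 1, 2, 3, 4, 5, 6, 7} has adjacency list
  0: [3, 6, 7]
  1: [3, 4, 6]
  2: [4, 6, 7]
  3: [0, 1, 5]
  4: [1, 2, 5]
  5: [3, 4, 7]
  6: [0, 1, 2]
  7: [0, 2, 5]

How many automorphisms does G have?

G is 3-regular and bipartite on 2^3 = 8 vertices with girth 4; it is the hypercube graph Q_3. The symmetry group of the 3-cube is the hyperoctahedral group B_3 = Z_2 ≀ S_3, of order 2^3·3! = 48.

48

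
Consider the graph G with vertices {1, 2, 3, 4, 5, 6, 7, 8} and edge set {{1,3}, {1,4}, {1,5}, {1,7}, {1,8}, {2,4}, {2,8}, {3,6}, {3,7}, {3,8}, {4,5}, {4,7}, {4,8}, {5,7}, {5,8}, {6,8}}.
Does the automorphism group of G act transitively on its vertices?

Vertex 8 is the only vertex of degree 6, so every automorphism fixes it; G is not vertex-transitive.

No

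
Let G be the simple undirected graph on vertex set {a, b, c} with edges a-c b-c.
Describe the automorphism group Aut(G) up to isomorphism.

The degree sequence is [1, 1, 2]; the two degree-1 vertices a and b are the ends of a path, so G = P_3. The only nontrivial automorphism of a path is the end-to-end reflection, so Aut(G) ≅ Z_2.

the cyclic group of order 2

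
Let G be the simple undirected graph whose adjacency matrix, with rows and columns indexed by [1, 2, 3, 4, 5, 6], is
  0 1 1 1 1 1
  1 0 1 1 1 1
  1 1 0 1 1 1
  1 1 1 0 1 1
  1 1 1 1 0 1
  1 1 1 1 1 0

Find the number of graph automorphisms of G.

Every vertex has degree 5, so G is the complete graph K_6. Any permutation of the 6 vertices preserves K_6, so Aut(K_6) = S_6 of order 6! = 720.

720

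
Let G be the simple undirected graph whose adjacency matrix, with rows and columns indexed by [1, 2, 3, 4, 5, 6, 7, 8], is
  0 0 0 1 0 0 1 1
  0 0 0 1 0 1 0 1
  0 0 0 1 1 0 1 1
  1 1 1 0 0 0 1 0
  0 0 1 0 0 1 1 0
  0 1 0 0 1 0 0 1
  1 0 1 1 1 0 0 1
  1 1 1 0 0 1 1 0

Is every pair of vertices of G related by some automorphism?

Automorphisms preserve degree, but G has vertices of degree 3 and vertices of degree 5; no automorphism maps one to the other, so G is not vertex-transitive.

No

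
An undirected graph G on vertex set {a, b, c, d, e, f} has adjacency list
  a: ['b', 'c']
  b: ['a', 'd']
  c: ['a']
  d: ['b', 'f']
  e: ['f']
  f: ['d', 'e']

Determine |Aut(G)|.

2

The degree sequence is [2, 2, 1, 2, 1, 2]; the two degree-1 vertices c and e are the ends of a path, so G = P_6. The only nontrivial automorphism of a path is the end-to-end reflection, so Aut(G) ≅ Z_2.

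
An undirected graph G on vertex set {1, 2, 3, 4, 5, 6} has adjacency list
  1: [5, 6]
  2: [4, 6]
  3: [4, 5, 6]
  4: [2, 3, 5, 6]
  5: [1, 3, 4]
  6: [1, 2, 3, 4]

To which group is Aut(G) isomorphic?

{e}

Degrees alone do not determine every vertex (e.g. 1 and 2 both have degree 2), but their neighbour-degree multisets differ: N(1) has degrees [3, 4] while N(2) has degrees [4, 4]. Repeating this refinement separates all vertices, so the only automorphism is the identity.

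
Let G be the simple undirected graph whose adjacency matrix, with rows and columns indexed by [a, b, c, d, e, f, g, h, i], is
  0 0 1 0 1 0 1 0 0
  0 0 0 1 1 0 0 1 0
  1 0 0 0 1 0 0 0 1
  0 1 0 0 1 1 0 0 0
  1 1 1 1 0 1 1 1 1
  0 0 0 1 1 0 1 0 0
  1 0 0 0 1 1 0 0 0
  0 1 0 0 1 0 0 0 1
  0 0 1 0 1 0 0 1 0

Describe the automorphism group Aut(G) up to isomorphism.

Vertex e is the unique vertex of degree 8; the remaining 8 vertices each have degree 3 and induce a cycle, so G is the wheel on 9 vertices with hub e. Every automorphism fixes the hub and acts on the rim 8-cycle, so Aut(G) ≅ Aut(C_8) = D_8 of order 16.

the dihedral group of order 16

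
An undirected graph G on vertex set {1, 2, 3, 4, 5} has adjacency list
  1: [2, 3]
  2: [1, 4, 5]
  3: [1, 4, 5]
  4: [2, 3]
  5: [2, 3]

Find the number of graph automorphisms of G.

12

The vertices split by degree into {2, 3} (degree 3) and {1, 4, 5} (degree 2); every edge runs between the two parts, so G is the complete bipartite graph K_{2,3}. Automorphisms preserve the bipartition setwise (since the parts differ in size) and act as S_2 × S_3 within it; |Aut| = 12.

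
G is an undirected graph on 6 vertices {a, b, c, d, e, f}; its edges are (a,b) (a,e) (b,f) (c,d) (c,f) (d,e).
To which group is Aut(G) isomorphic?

Every vertex has degree 2 and the graph is connected, so G is the 6-cycle C_6. C_6 has 6 rotations and 6 reflections, so Aut(C_6) ≅ D_6 of order 12.

the dihedral group of order 12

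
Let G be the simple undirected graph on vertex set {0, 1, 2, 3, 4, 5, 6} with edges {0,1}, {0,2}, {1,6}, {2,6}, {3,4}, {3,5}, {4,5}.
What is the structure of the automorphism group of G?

D_4 × D_3

G has two connected components, {0, 1, 2, 6} and {3, 4, 5}; each is 2-regular, so G = C_4 ⊔ C_3. No automorphism exchanges components of different sizes, hence Aut(G) is the direct product D_4 × D_3, order 48.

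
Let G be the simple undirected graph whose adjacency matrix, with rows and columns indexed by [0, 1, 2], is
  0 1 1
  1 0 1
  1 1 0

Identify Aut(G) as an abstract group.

All 3 vertices are pairwise adjacent: G = K_3. Every bijection on the vertex set is an automorphism of K_3; hence Aut(K_3) ≅ S_3, order 6.

S_3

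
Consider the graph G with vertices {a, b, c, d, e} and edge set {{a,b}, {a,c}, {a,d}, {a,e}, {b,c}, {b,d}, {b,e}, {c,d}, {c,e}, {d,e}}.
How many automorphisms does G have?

Every vertex has degree 4, so G is the complete graph K_5. Any permutation of the 5 vertices preserves K_5, so Aut(K_5) = S_5 of order 5! = 120.

120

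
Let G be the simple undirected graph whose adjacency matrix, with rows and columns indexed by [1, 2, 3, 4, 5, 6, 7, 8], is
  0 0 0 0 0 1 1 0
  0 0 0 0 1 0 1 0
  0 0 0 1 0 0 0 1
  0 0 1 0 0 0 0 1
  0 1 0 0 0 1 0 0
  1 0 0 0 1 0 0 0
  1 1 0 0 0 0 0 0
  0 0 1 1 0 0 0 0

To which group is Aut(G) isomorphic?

D_3 × D_5

G has two connected components, {1, 2, 5, 6, 7} and {3, 4, 8}; each is 2-regular, so G = C_5 ⊔ C_3. The components are non-isomorphic (different sizes), so Aut(G) = Aut(C_3) × Aut(C_5) = D_3 × D_5 of order 6·10 = 60.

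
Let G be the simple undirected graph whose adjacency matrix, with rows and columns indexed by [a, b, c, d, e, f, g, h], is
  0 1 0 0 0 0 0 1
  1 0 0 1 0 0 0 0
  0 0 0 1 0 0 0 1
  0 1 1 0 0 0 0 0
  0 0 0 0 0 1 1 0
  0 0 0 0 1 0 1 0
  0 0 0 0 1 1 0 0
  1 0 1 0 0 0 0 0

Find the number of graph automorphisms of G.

60

G has two connected components, {a, b, c, d, h} and {e, f, g}; each is 2-regular, so G = C_5 ⊔ C_3. No automorphism exchanges components of different sizes, hence Aut(G) is the direct product D_5 × D_3, order 60.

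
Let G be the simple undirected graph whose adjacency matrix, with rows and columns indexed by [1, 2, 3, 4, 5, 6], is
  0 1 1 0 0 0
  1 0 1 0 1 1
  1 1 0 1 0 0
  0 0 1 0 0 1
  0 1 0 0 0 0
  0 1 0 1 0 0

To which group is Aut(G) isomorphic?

1

Degrees alone do not determine every vertex (e.g. 1 and 4 both have degree 2), but their neighbour-degree multisets differ: N(1) has degrees [3, 4] while N(4) has degrees [2, 3]. Repeating this refinement separates all vertices, so the only automorphism is the identity.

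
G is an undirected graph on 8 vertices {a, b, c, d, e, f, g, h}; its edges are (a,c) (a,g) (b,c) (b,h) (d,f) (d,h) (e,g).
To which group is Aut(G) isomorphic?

The degree sequence is [2, 2, 2, 2, 1, 1, 2, 2]; the two degree-1 vertices e and f are the ends of a path, so G = P_8. A path has exactly one nontrivial symmetry — reversal — giving Aut(G) of order 2.

C_2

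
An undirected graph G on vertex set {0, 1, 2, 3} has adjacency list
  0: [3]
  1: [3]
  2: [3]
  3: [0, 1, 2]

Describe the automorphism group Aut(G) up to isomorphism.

Vertex 3 has degree 3 and every other vertex has degree 1, so G is the star K_{1,3} with centre 3. The 3 leaves are pairwise interchangeable while the centre is fixed, giving Aut(G) = S_3.

the symmetric group on 3 letters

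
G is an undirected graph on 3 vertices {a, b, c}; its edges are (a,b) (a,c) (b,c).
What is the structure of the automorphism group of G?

All 3 vertices are pairwise adjacent: G = K_3. Every bijection on the vertex set is an automorphism of K_3; hence Aut(K_3) ≅ S_3, order 6.

S_3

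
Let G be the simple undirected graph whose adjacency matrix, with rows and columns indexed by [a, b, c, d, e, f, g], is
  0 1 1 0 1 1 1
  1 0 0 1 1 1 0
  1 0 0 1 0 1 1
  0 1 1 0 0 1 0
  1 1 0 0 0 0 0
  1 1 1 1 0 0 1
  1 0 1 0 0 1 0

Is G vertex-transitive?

Vertex e is the only vertex of degree 2, so every automorphism fixes it; G is not vertex-transitive.

No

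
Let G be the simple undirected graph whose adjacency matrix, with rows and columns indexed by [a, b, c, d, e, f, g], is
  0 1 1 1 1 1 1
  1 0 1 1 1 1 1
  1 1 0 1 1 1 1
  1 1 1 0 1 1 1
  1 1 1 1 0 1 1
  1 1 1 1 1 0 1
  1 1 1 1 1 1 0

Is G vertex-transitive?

Yes

Every vertex has degree 6, so G is the complete graph K_7. Any permutation of the 7 vertices preserves K_7, so Aut(K_7) = S_7 of order 7! = 5040. Under this action every vertex can be carried to every other, so G is vertex-transitive.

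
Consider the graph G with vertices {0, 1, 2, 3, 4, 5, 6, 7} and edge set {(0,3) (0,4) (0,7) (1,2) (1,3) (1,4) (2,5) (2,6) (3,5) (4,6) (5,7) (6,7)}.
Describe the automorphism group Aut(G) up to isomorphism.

Z_2^3 ⋊ S_3

G is 3-regular and bipartite on 2^3 = 8 vertices with girth 4; it is the hypercube graph Q_3. The symmetry group of the 3-cube is the hyperoctahedral group B_3 = Z_2 ≀ S_3, of order 2^3·3! = 48.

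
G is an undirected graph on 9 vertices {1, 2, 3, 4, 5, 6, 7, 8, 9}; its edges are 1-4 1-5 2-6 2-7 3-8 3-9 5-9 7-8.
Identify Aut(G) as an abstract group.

Z_2

The degree sequence is [2, 2, 2, 1, 2, 1, 2, 2, 2]; the two degree-1 vertices 4 and 6 are the ends of a path, so G = P_9. The only nontrivial automorphism of a path is the end-to-end reflection, so Aut(G) ≅ Z_2.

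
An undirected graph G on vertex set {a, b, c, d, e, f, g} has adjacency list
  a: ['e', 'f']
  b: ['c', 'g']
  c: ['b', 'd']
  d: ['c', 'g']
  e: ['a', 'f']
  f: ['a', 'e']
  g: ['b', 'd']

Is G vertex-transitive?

G has two connected components, {b, c, d, g} and {a, e, f}; each is 2-regular, so G = C_4 ⊔ C_3. The orbit of a under Aut(G) is {a, e, f}, which does not contain b, so G is not vertex-transitive.

No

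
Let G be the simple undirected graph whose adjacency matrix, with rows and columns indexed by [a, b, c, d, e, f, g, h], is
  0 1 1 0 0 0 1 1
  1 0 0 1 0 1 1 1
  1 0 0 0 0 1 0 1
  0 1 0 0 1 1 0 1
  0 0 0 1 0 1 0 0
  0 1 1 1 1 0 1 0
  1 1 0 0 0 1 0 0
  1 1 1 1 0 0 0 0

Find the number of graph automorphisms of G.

1

Degrees alone do not determine every vertex (e.g. a and d both have degree 4), but their neighbour-degree multisets differ: N(a) has degrees [3, 3, 4, 5] while N(d) has degrees [2, 4, 5, 5]. Repeating this refinement separates all vertices, so the only automorphism is the identity.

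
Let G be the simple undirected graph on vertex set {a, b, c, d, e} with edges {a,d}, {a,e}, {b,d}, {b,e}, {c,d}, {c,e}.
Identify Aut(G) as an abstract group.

The vertices split by degree into {d, e} (degree 3) and {a, b, c} (degree 2); every edge runs between the two parts, so G is the complete bipartite graph K_{2,3}. Automorphisms preserve the bipartition setwise (since the parts differ in size) and act as S_3 × S_2 within it; |Aut| = 12.

S_3 × S_2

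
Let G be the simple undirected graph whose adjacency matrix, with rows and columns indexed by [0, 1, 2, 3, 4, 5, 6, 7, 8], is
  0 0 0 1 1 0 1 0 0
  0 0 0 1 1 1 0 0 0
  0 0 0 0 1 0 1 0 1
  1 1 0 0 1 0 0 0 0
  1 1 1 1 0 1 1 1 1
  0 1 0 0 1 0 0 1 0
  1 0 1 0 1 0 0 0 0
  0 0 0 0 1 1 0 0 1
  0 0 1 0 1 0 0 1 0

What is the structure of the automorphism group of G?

Vertex 4 is the unique vertex of degree 8; the remaining 8 vertices each have degree 3 and induce a cycle, so G is the wheel on 9 vertices with hub 4. With the hub fixed, the remaining symmetry is that of the rim cycle C_8, giving the dihedral group D_8.

D_8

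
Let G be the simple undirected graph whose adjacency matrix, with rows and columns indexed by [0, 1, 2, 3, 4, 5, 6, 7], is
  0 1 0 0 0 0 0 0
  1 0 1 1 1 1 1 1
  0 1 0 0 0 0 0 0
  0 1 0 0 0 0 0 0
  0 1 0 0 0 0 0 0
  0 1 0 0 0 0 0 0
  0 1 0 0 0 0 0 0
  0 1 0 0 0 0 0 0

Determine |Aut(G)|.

5040

Vertex 1 has degree 7 and every other vertex has degree 1, so G is the star K_{1,7} with centre 1. The 7 leaves are pairwise interchangeable while the centre is fixed, giving Aut(G) = S_7.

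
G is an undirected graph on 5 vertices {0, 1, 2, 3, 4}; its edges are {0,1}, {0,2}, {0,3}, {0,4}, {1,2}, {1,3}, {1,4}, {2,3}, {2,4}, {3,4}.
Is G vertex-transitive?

Yes

Every vertex has degree 4, so G is the complete graph K_5. Any permutation of the 5 vertices preserves K_5, so Aut(K_5) = S_5 of order 5! = 120. This group acts transitively on the 5 vertices.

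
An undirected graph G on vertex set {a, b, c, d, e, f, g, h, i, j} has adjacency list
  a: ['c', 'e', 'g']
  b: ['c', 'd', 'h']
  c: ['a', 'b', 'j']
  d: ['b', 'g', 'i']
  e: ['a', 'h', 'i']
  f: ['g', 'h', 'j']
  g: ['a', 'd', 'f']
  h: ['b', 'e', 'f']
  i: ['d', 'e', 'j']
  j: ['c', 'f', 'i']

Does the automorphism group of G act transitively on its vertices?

G is 3-regular on 10 vertices with no triangles and no 4-cycles (girth 5): this is the Petersen graph. It is a classical fact that the Petersen graph has automorphism group S_5 (order 120), arising from its description as the Kneser graph K(5,2). This group acts transitively on the 10 vertices.

Yes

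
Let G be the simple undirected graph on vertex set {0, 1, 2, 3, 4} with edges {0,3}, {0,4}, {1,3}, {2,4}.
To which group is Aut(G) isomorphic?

The degree sequence is [2, 1, 1, 2, 2]; the two degree-1 vertices 1 and 2 are the ends of a path, so G = P_5. The only nontrivial automorphism of a path is the end-to-end reflection, so Aut(G) ≅ Z_2.

C_2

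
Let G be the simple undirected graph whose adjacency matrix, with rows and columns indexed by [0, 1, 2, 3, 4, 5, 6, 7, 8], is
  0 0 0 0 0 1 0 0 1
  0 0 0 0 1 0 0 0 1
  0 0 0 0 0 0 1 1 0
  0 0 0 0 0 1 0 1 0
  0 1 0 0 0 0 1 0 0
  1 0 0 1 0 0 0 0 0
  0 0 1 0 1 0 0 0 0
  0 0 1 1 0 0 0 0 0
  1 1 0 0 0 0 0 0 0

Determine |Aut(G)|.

18

Every vertex has degree 2 and the graph is connected, so G is the 9-cycle C_9. C_9 has 9 rotations and 9 reflections, so Aut(C_9) ≅ D_9 of order 18.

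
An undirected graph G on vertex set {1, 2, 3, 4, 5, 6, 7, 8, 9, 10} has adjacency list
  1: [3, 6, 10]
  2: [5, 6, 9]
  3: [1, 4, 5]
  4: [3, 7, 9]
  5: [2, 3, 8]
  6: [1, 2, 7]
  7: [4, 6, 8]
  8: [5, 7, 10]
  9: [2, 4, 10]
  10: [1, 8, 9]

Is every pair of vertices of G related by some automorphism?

G is 3-regular on 10 vertices with no triangles and no 4-cycles (girth 5): this is the Petersen graph. It is a classical fact that the Petersen graph has automorphism group S_5 (order 120), arising from its description as the Kneser graph K(5,2). Under this action every vertex can be carried to every other, so G is vertex-transitive.

Yes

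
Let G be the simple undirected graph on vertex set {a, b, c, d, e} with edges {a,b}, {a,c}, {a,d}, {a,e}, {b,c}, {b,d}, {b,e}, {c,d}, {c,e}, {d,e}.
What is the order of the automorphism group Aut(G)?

120

Every vertex has degree 4, so G is the complete graph K_5. Every bijection on the vertex set is an automorphism of K_5; hence Aut(K_5) ≅ S_5, order 120.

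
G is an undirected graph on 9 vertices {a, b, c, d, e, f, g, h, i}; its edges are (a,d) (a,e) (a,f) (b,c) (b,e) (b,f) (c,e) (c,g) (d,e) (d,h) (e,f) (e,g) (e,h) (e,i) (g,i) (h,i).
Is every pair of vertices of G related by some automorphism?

Vertex e is the only vertex of degree 8, so every automorphism fixes it; G is not vertex-transitive.

No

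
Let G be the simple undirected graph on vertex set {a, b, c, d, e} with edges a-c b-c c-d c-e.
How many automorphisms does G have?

24

Vertex c has degree 4 and every other vertex has degree 1, so G is the star K_{1,4} with centre c. Any automorphism fixes the centre and permutes the 4 leaves freely, so Aut(G) ≅ S_4 of order 4! = 24.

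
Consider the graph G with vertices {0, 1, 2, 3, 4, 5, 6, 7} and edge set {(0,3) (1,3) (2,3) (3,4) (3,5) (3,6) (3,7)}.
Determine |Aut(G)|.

5040

Vertex 3 has degree 7 and every other vertex has degree 1, so G is the star K_{1,7} with centre 3. Any automorphism fixes the centre and permutes the 7 leaves freely, so Aut(G) ≅ S_7 of order 7! = 5040.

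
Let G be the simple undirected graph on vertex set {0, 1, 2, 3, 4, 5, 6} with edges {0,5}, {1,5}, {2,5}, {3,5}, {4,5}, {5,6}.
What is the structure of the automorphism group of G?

Vertex 5 has degree 6 and every other vertex has degree 1, so G is the star K_{1,6} with centre 5. The 6 leaves are pairwise interchangeable while the centre is fixed, giving Aut(G) = S_6.

S_6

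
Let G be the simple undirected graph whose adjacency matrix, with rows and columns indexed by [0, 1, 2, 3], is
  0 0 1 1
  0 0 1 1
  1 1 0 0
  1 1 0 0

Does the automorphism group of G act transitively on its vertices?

G is 2-regular and bipartite on 2^2 = 4 vertices with girth 4; it is the hypercube graph Q_2. Aut(Q_2) consists of the signed permutations of the 2 coordinate axes: 2! permutations times 2^2 sign flips, so |Aut| = 2^2·2! = 8. Under this action every vertex can be carried to every other, so G is vertex-transitive.

Yes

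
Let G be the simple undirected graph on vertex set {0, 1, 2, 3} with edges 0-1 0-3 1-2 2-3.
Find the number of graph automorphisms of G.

G is 2-regular and bipartite on 2^2 = 4 vertices with girth 4; it is the hypercube graph Q_2. Aut(Q_2) consists of the signed permutations of the 2 coordinate axes: 2! permutations times 2^2 sign flips, so |Aut| = 2^2·2! = 8.

8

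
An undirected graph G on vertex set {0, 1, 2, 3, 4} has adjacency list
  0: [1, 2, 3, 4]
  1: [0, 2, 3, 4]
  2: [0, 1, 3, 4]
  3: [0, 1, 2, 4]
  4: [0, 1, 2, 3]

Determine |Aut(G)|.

All 5 vertices are pairwise adjacent: G = K_5. Every bijection on the vertex set is an automorphism of K_5; hence Aut(K_5) ≅ S_5, order 120.

120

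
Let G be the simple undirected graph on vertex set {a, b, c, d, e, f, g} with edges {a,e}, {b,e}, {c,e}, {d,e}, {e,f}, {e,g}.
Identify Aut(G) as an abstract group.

Vertex e has degree 6 and every other vertex has degree 1, so G is the star K_{1,6} with centre e. The 6 leaves are pairwise interchangeable while the centre is fixed, giving Aut(G) = S_6.

the symmetric group on 6 letters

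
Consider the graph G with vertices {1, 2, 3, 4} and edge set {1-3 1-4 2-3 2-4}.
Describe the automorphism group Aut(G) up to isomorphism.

G is 2-regular and bipartite on 2^2 = 4 vertices with girth 4; it is the hypercube graph Q_2. The symmetry group of the 2-cube is the hyperoctahedral group B_2 = Z_2 ≀ S_2, of order 2^2·2! = 8.

Z_2^2 ⋊ S_2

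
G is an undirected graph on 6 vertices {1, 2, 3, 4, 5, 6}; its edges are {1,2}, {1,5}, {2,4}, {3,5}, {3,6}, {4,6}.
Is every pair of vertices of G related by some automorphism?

Every vertex has degree 2 and the graph is connected, so G is the 6-cycle C_6. C_6 has 6 rotations and 6 reflections, so Aut(C_6) ≅ D_6 of order 12. Under this action every vertex can be carried to every other, so G is vertex-transitive.

Yes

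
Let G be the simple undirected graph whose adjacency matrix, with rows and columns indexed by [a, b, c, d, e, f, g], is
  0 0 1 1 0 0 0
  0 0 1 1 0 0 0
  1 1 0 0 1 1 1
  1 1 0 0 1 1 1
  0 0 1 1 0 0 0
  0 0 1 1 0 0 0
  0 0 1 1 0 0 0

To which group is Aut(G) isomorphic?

S_5 × S_2

The vertices split by degree into {c, d} (degree 5) and {a, b, e, f, g} (degree 2); every edge runs between the two parts, so G is the complete bipartite graph K_{2,5}. The parts have unequal sizes, so no automorphism swaps them; each part is permuted independently, giving S_5 × S_2 of order 5!·2! = 240.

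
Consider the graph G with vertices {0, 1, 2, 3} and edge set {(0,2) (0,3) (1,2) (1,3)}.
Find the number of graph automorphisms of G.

8

Every vertex has degree 2 and the graph is connected, so G is the 4-cycle C_4. The automorphisms of the 4-cycle are exactly the symmetries of a regular 4-gon: the dihedral group D_4, |D_4| = 8.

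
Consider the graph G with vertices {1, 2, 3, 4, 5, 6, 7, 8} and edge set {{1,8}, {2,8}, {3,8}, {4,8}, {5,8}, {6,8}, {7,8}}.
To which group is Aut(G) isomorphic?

the symmetric group on 7 letters

Vertex 8 has degree 7 and every other vertex has degree 1, so G is the star K_{1,7} with centre 8. Any automorphism fixes the centre and permutes the 7 leaves freely, so Aut(G) ≅ S_7 of order 7! = 5040.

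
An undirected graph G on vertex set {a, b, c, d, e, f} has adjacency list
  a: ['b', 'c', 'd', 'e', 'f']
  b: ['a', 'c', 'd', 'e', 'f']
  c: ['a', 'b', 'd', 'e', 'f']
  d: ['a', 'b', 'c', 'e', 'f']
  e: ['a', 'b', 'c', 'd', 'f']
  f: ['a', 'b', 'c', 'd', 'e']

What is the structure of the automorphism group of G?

All 6 vertices are pairwise adjacent: G = K_6. Every bijection on the vertex set is an automorphism of K_6; hence Aut(K_6) ≅ S_6, order 720.

the symmetric group on 6 letters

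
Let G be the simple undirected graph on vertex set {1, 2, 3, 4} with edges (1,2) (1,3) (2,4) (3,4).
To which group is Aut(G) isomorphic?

G is 2-regular and bipartite on 2^2 = 4 vertices with girth 4; it is the hypercube graph Q_2. The symmetry group of the 2-cube is the hyperoctahedral group B_2 = Z_2 ≀ S_2, of order 2^2·2! = 8.

Z_2^2 ⋊ S_2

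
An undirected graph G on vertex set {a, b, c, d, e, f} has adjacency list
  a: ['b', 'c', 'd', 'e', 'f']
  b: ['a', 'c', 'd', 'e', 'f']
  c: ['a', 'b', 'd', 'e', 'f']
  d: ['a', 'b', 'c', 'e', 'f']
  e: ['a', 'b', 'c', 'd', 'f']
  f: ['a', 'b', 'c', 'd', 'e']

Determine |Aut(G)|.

720

Every vertex has degree 5, so G is the complete graph K_6. Every bijection on the vertex set is an automorphism of K_6; hence Aut(K_6) ≅ S_6, order 720.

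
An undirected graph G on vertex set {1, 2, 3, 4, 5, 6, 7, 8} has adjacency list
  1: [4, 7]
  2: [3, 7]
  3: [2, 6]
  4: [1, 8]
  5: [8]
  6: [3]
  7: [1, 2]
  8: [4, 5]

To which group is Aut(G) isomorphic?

the cyclic group of order 2

The degree sequence is [2, 2, 2, 2, 1, 1, 2, 2]; the two degree-1 vertices 5 and 6 are the ends of a path, so G = P_8. A path has exactly one nontrivial symmetry — reversal — giving Aut(G) of order 2.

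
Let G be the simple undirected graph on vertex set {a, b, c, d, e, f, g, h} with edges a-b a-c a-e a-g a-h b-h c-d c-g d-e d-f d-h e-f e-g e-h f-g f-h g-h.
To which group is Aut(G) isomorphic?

Degrees alone do not determine every vertex (e.g. a and e both have degree 5), but their neighbour-degree multisets differ: N(a) has degrees [2, 3, 5, 5, 6] while N(e) has degrees [4, 4, 5, 5, 6]. Repeating this refinement separates all vertices, so the only automorphism is the identity.

1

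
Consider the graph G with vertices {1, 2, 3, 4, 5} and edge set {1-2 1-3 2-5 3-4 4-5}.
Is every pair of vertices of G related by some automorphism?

Yes

Every vertex has degree 2 and the graph is connected, so G is the 5-cycle C_5. The automorphisms of the 5-cycle are exactly the symmetries of a regular 5-gon: the dihedral group D_5, |D_5| = 10. Under this action every vertex can be carried to every other, so G is vertex-transitive.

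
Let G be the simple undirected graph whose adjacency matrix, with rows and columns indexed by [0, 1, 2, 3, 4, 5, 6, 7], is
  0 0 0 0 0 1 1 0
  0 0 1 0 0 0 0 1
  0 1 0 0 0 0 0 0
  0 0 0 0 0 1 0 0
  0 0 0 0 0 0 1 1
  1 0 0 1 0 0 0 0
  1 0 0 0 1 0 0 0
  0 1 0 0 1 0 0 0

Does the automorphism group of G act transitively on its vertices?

Automorphisms preserve degree, but G has vertices of degree 1 and vertices of degree 2; no automorphism maps one to the other, so G is not vertex-transitive.

No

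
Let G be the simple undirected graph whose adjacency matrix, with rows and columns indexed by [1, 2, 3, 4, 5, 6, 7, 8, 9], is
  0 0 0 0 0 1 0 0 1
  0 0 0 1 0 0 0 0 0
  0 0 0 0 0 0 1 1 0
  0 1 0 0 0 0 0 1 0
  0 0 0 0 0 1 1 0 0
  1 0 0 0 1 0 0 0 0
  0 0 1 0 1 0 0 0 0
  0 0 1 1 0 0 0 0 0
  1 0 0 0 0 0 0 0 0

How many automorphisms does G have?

The degree sequence is [2, 1, 2, 2, 2, 2, 2, 2, 1]; the two degree-1 vertices 2 and 9 are the ends of a path, so G = P_9. The only nontrivial automorphism of a path is the end-to-end reflection, so Aut(G) ≅ Z_2.

2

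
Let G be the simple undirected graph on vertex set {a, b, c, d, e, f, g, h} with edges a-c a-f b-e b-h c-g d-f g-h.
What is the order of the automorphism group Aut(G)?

The degree sequence is [2, 2, 2, 1, 1, 2, 2, 2]; the two degree-1 vertices d and e are the ends of a path, so G = P_8. The only nontrivial automorphism of a path is the end-to-end reflection, so Aut(G) ≅ Z_2.

2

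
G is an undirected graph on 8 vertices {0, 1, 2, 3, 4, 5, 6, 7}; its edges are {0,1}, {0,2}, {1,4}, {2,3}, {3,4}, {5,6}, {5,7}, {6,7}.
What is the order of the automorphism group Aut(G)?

60

G has two connected components, {0, 1, 2, 3, 4} and {5, 6, 7}; each is 2-regular, so G = C_5 ⊔ C_3. The components are non-isomorphic (different sizes), so Aut(G) = Aut(C_5) × Aut(C_3) = D_5 × D_3 of order 10·6 = 60.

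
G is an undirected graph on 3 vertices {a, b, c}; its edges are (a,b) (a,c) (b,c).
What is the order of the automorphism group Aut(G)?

6

All 3 vertices are pairwise adjacent: G = K_3. Every bijection on the vertex set is an automorphism of K_3; hence Aut(K_3) ≅ S_3, order 6.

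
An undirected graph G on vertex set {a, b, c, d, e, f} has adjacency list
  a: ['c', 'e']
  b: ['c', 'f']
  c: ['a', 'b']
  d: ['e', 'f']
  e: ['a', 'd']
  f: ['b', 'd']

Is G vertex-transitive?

Every vertex has degree 2 and the graph is connected, so G is the 6-cycle C_6. The automorphisms of the 6-cycle are exactly the symmetries of a regular 6-gon: the dihedral group D_6, |D_6| = 12. This group acts transitively on the 6 vertices.

Yes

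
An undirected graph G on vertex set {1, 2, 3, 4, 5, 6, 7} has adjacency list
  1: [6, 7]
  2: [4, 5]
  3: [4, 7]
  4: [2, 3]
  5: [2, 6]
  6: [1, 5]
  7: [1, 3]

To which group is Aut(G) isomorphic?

the dihedral group of order 14

G is 2-regular and connected on 7 vertices, i.e. the cycle C_7. C_7 has 7 rotations and 7 reflections, so Aut(C_7) ≅ D_7 of order 14.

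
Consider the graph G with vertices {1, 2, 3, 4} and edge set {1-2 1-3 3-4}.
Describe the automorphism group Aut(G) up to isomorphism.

the cyclic group of order 2

The degree sequence is [2, 1, 2, 1]; the two degree-1 vertices 2 and 4 are the ends of a path, so G = P_4. The only nontrivial automorphism of a path is the end-to-end reflection, so Aut(G) ≅ Z_2.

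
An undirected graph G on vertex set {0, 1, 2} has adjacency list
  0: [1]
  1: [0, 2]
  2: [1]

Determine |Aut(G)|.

2

The degree sequence is [1, 2, 1]; the two degree-1 vertices 0 and 2 are the ends of a path, so G = P_3. The only nontrivial automorphism of a path is the end-to-end reflection, so Aut(G) ≅ Z_2.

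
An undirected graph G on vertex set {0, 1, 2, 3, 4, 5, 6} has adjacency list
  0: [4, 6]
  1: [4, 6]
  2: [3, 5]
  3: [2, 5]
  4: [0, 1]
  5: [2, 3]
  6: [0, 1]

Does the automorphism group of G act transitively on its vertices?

G has two connected components, {0, 1, 4, 6} and {2, 3, 5}; each is 2-regular, so G = C_4 ⊔ C_3. The orbit of 0 under Aut(G) is {0, 1, 4, 6}, which does not contain 2, so G is not vertex-transitive.

No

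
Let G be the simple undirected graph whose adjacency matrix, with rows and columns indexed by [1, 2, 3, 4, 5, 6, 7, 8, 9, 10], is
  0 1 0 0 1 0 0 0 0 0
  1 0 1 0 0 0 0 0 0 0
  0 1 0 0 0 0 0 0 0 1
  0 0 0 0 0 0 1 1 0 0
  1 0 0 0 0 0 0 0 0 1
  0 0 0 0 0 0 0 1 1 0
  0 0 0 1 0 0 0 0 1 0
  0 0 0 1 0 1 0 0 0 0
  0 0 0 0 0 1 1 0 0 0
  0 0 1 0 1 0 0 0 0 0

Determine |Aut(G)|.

G has two connected components, {4, 6, 7, 8, 9} and {1, 2, 3, 5, 10}; each is 2-regular, so G = C_5 ⊔ C_5. With two isomorphic components, Aut(G) = Aut(C_5) ≀ S_2 = (D_5 × D_5) ⋊ Z_2: permute each cycle by D_5, then optionally swap the two cycles. Order 2·(2·5)² = 200.

200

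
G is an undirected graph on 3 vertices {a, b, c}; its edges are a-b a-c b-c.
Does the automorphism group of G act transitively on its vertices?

Every vertex has degree 2, so G is the complete graph K_3. Any permutation of the 3 vertices preserves K_3, so Aut(K_3) = S_3 of order 3! = 6. This group acts transitively on the 3 vertices.

Yes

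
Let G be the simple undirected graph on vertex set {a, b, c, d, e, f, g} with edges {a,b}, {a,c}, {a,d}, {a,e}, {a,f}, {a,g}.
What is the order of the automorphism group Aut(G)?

720

Vertex a has degree 6 and every other vertex has degree 1, so G is the star K_{1,6} with centre a. Any automorphism fixes the centre and permutes the 6 leaves freely, so Aut(G) ≅ S_6 of order 6! = 720.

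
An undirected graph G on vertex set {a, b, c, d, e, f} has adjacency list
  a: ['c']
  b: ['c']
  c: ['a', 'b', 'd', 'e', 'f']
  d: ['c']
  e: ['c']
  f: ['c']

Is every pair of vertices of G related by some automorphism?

Vertex c is the only vertex of degree 5, so every automorphism fixes it; G is not vertex-transitive.

No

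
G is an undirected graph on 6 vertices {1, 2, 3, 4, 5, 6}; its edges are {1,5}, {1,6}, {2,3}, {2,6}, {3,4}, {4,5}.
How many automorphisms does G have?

12

G is 2-regular and connected on 6 vertices, i.e. the cycle C_6. The automorphisms of the 6-cycle are exactly the symmetries of a regular 6-gon: the dihedral group D_6, |D_6| = 12.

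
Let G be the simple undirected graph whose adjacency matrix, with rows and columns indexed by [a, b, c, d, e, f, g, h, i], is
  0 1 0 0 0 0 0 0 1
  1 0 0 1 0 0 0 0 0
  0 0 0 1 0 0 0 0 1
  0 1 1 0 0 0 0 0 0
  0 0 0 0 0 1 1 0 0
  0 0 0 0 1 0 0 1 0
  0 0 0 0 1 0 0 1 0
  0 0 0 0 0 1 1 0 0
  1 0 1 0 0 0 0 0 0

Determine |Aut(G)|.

80

G has two connected components, {a, b, c, d, i} and {e, f, g, h}; each is 2-regular, so G = C_5 ⊔ C_4. No automorphism exchanges components of different sizes, hence Aut(G) is the direct product D_5 × D_4, order 80.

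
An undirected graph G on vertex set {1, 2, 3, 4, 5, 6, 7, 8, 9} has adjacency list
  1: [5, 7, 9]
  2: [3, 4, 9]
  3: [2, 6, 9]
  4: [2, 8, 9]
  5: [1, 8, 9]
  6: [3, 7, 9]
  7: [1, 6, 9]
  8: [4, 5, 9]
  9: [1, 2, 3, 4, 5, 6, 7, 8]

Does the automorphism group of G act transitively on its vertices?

Vertex 9 is the only vertex of degree 8, so every automorphism fixes it; G is not vertex-transitive.

No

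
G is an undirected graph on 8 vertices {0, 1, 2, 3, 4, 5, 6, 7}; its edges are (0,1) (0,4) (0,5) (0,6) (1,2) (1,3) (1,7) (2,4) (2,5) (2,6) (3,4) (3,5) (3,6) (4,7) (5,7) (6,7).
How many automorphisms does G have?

1152

G is 4-regular and bipartite with parts {1, 4, 5, 6} and {0, 2, 3, 7} (each part is independent and every cross-pair is an edge), so G = K_{4,4}. Each part can be permuted independently (S_4 × S_4) and the two equal-size parts can also be swapped, giving (S_4 × S_4) ⋊ Z_2 of order 2·(4!)² = 1152.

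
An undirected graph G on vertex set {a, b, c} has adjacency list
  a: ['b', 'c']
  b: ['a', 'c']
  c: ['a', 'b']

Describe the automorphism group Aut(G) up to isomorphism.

the symmetric group on 3 letters

Every vertex has degree 2, so G is the complete graph K_3. Any permutation of the 3 vertices preserves K_3, so Aut(K_3) = S_3 of order 3! = 6.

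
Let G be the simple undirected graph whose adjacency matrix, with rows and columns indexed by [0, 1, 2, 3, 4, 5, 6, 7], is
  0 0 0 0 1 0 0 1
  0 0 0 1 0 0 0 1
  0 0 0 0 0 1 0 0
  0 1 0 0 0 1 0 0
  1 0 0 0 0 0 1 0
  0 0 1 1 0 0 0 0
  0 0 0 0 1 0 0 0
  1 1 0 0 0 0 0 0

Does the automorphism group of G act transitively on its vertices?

Automorphisms preserve degree, but G has vertices of degree 1 and vertices of degree 2; no automorphism maps one to the other, so G is not vertex-transitive.

No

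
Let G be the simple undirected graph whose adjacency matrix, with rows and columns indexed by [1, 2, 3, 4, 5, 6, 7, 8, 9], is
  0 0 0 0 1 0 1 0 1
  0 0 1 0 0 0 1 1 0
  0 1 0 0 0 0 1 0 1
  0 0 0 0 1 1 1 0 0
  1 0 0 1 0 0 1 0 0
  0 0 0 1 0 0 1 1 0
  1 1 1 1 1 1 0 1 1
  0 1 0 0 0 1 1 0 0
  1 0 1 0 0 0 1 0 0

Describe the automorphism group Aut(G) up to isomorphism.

D_8

Vertex 7 is the unique vertex of degree 8; the remaining 8 vertices each have degree 3 and induce a cycle, so G is the wheel on 9 vertices with hub 7. With the hub fixed, the remaining symmetry is that of the rim cycle C_8, giving the dihedral group D_8.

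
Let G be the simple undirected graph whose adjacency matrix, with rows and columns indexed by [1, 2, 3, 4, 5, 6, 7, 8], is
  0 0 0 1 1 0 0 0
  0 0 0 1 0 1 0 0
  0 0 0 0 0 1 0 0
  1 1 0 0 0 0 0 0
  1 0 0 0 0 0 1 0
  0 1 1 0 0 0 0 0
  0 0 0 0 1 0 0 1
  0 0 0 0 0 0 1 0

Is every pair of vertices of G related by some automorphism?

Automorphisms preserve degree, but G has vertices of degree 1 and vertices of degree 2; no automorphism maps one to the other, so G is not vertex-transitive.

No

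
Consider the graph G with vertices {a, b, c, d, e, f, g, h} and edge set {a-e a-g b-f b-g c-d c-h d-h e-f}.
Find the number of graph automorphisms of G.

60

G has two connected components, {a, b, e, f, g} and {c, d, h}; each is 2-regular, so G = C_5 ⊔ C_3. The components are non-isomorphic (different sizes), so Aut(G) = Aut(C_3) × Aut(C_5) = D_3 × D_5 of order 6·10 = 60.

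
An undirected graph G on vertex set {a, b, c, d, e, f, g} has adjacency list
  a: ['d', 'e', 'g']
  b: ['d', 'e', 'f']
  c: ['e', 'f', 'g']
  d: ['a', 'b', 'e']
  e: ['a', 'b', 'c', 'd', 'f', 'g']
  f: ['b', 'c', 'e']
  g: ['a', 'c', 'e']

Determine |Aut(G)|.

Vertex e is the unique vertex of degree 6; the remaining 6 vertices each have degree 3 and induce a cycle, so G is the wheel on 7 vertices with hub e. Every automorphism fixes the hub and acts on the rim 6-cycle, so Aut(G) ≅ Aut(C_6) = D_6 of order 12.

12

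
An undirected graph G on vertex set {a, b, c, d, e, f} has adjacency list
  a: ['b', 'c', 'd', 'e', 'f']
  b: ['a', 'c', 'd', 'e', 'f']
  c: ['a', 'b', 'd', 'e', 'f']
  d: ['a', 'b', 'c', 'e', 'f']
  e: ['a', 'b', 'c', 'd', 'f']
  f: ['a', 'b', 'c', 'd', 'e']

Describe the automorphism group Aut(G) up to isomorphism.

All 6 vertices are pairwise adjacent: G = K_6. Every bijection on the vertex set is an automorphism of K_6; hence Aut(K_6) ≅ S_6, order 720.

the symmetric group on 6 letters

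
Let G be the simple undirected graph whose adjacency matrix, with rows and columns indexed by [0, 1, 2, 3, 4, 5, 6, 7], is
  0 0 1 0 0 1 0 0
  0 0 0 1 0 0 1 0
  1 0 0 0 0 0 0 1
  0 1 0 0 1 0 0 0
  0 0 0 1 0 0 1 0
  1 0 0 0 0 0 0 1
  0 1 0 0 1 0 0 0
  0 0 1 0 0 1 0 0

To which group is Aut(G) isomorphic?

(D_4 × D_4) ⋊ Z_2

G has two connected components, {1, 3, 4, 6} and {0, 2, 5, 7}; each is 2-regular, so G = C_4 ⊔ C_4. With two isomorphic components, Aut(G) = Aut(C_4) ≀ S_2 = (D_4 × D_4) ⋊ Z_2: permute each cycle by D_4, then optionally swap the two cycles. Order 2·(2·4)² = 128.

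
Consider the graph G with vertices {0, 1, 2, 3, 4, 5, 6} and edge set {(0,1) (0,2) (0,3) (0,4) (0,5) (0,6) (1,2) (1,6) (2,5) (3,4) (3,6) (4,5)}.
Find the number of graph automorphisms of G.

Vertex 0 is the unique vertex of degree 6; the remaining 6 vertices each have degree 3 and induce a cycle, so G is the wheel on 7 vertices with hub 0. Every automorphism fixes the hub and acts on the rim 6-cycle, so Aut(G) ≅ Aut(C_6) = D_6 of order 12.

12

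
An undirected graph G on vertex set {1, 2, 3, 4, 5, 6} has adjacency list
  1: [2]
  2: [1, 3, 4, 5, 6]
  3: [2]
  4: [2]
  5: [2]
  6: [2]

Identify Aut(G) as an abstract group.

S_5

Vertex 2 has degree 5 and every other vertex has degree 1, so G is the star K_{1,5} with centre 2. Any automorphism fixes the centre and permutes the 5 leaves freely, so Aut(G) ≅ S_5 of order 5! = 120.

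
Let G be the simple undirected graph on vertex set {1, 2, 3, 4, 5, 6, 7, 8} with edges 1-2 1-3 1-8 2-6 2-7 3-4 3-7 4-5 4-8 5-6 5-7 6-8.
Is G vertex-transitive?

G is 3-regular and bipartite on 2^3 = 8 vertices with girth 4; it is the hypercube graph Q_3. Aut(Q_3) consists of the signed permutations of the 3 coordinate axes: 3! permutations times 2^3 sign flips, so |Aut| = 2^3·3! = 48. This group acts transitively on the 8 vertices.

Yes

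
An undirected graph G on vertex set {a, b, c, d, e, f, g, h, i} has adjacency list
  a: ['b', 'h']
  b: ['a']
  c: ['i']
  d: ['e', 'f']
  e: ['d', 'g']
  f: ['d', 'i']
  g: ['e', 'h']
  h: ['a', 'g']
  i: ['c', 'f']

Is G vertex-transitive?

No

Automorphisms preserve degree, but G has vertices of degree 1 and vertices of degree 2; no automorphism maps one to the other, so G is not vertex-transitive.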